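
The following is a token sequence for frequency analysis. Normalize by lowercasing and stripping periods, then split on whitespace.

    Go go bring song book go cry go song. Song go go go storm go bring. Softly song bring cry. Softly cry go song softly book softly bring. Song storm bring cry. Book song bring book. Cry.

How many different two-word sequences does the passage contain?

37 tokens → 36 bigram windows in total.
Repeated bigrams (each contributes count−1 duplicates):
  go go: 3
  bring cry: 2
  bring song: 2
  cry go: 2
  go bring: 2
  go song: 2
  song bring: 2
8 duplicate windows → 36 − 8 = 28 distinct.

28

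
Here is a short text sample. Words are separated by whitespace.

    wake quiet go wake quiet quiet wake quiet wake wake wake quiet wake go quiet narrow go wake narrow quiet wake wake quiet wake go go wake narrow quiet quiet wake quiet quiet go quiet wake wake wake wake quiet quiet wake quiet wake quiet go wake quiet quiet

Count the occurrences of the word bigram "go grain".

0

Scanning the 48 overlapping bigram windows for "go grain":
  (none found)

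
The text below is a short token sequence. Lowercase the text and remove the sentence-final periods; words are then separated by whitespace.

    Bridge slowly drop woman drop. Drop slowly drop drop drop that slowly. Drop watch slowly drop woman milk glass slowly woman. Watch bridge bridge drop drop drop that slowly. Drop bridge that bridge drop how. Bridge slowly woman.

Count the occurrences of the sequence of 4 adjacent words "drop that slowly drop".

Scanning the 35 overlapping 4-gram windows for "drop that slowly drop":
  position 10–13: drop that slowly drop
  position 27–30: drop that slowly drop

2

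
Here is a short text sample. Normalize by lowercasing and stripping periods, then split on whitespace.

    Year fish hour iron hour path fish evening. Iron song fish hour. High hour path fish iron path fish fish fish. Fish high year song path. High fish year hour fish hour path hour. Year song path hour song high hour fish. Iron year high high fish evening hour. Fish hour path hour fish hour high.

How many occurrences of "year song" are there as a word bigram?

2

Scanning the 55 overlapping bigram windows for "year song":
  position 24–25: year song
  position 35–36: year song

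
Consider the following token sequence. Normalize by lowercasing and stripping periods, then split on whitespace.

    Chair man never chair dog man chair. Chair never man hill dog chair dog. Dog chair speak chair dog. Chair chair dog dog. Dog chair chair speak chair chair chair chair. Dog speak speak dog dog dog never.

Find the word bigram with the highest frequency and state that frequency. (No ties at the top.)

"chair chair", 6 times

Bigram frequencies (highest first):
  chair chair: 6
  chair dog: 5
  dog dog: 5
  dog chair: 4
  chair speak: 2
  speak chair: 2
  … (13 more, each ≤ 1)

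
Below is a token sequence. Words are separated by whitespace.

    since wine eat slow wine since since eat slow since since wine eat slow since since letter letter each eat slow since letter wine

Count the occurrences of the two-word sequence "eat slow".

4

Scanning the 23 overlapping bigram windows for "eat slow":
  position 3–4: eat slow
  position 8–9: eat slow
  position 13–14: eat slow
  position 20–21: eat slow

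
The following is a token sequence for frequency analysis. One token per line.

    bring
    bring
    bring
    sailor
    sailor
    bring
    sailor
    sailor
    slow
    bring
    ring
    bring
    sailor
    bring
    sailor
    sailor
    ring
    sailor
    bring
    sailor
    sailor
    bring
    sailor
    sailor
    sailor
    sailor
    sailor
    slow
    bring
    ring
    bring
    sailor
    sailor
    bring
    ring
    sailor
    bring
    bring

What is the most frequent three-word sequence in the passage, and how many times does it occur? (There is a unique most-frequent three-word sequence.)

Trigram frequencies (highest first):
  bring sailor sailor: 6
  sailor bring sailor: 4
  sailor sailor bring: 3
  sailor sailor sailor: 3
  sailor sailor slow: 2
  sailor slow bring: 2
  … (12 more, each ≤ 2)

"bring sailor sailor", 6 times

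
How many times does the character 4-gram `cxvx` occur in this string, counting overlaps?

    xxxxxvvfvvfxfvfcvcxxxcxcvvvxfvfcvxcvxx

Sliding a length-4 window over the 38 characters (35 positions):
  (no match at any position)

0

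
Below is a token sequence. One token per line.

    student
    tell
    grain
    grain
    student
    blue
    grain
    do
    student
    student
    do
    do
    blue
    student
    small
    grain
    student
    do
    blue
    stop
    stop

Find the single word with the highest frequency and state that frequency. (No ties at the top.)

"student", 6 times

Unigram frequencies (highest first):
  student: 6
  grain: 4
  do: 4
  blue: 3
  stop: 2
  tell: 1
  … (1 more, each ≤ 1)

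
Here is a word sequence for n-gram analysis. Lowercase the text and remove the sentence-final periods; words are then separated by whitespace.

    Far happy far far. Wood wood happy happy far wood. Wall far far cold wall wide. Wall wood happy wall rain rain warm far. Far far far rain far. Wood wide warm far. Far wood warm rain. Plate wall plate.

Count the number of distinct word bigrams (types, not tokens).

40 tokens → 39 bigram windows in total.
Repeated bigrams (each contributes count−1 duplicates):
  far far: 6
  far wood: 4
  happy far: 2
  warm far: 2
  wood happy: 2
11 duplicate windows → 39 − 11 = 28 distinct.

28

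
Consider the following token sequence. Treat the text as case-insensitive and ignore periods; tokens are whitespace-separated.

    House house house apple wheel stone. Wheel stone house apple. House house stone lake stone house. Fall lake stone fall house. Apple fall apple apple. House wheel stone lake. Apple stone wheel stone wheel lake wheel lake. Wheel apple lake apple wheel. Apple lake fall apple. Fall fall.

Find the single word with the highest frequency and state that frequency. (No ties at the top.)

Unigram frequencies (highest first):
  apple: 10
  house: 9
  wheel: 8
  stone: 8
  lake: 7
  fall: 6

"apple", 10 times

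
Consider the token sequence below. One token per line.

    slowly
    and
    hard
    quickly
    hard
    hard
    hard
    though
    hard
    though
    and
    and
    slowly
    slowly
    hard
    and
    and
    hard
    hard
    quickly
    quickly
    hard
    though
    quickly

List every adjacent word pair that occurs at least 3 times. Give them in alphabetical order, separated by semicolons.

Bigram counts meeting the condition (at least 3 times):
  hard hard: 3
  hard though: 3

hard hard; hard though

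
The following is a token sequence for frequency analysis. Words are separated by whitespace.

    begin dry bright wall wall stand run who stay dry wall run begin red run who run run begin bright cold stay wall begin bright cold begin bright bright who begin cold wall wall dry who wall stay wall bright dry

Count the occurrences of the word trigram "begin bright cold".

2

Scanning the 39 overlapping trigram windows for "begin bright cold":
  position 19–21: begin bright cold
  position 24–26: begin bright cold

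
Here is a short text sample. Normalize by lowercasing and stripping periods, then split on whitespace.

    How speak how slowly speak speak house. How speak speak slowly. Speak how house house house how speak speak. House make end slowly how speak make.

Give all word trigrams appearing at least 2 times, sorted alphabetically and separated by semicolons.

Trigram counts meeting the condition (at least 2 times):
  house how speak: 2
  how speak speak: 2
  speak speak house: 2

house how speak; how speak speak; speak speak house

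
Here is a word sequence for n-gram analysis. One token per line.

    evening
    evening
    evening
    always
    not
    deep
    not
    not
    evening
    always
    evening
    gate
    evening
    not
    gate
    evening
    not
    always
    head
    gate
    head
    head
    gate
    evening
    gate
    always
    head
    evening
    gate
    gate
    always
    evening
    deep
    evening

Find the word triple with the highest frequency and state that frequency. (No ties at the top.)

Trigram frequencies (highest first):
  gate evening not: 2
  evening evening evening: 1
  evening evening always: 1
  evening always not: 1
  always not deep: 1
  not deep not: 1
  … (25 more, each ≤ 1)

"gate evening not", 2 times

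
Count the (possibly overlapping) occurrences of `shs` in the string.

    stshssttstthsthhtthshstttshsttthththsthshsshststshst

6

Sliding a length-3 window over the 52 characters (50 positions):
  position 3–5: shs
  position 20–22: shs
  position 26–28: shs
  position 40–42: shs
  position 43–45: shs
  position 49–51: shs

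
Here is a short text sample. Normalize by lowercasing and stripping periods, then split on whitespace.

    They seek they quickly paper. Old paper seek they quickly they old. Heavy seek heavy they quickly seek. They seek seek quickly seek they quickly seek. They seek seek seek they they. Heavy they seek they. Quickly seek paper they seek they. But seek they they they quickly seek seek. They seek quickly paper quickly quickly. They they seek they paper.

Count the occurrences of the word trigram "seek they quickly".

4

Scanning the 59 overlapping trigram windows for "seek they quickly":
  position 2–4: seek they quickly
  position 8–10: seek they quickly
  position 23–25: seek they quickly
  position 35–37: seek they quickly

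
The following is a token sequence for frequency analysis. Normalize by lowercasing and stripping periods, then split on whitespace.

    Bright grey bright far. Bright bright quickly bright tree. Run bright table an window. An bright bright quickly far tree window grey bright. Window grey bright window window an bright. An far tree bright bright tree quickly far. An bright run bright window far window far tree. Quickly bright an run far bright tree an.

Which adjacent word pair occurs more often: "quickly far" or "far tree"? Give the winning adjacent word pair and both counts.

"far tree" (3 vs 2)

"quickly far": 2 occurrences
"far tree": 3 occurrences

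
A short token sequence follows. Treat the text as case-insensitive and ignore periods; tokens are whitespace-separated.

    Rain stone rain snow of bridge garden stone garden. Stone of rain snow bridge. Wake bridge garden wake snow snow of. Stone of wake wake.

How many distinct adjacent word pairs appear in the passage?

25 tokens → 24 bigram windows in total.
Repeated bigrams (each contributes count−1 duplicates):
  bridge garden: 2
  garden stone: 2
  rain snow: 2
  snow of: 2
  stone of: 2
5 duplicate windows → 24 − 5 = 19 distinct.

19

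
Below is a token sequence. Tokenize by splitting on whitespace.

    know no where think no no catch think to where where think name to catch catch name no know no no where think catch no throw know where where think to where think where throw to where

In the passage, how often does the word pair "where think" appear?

Scanning the 36 overlapping bigram windows for "where think":
  position 3–4: where think
  position 11–12: where think
  position 22–23: where think
  position 29–30: where think
  position 32–33: where think

5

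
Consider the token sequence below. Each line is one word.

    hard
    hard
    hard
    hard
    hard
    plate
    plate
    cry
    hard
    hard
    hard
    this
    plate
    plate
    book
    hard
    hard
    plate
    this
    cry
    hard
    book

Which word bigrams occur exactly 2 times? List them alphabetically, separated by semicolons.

cry hard; hard plate; plate plate

Bigram counts meeting the condition (exactly 2 times):
  cry hard: 2
  hard plate: 2
  plate plate: 2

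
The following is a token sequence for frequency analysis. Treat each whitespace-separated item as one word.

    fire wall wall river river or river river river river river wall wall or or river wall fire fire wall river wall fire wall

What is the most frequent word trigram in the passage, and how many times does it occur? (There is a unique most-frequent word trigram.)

Trigram frequencies (highest first):
  river river river: 3
  river wall fire: 2
  fire wall wall: 1
  wall wall river: 1
  wall river river: 1
  river river or: 1
  … (13 more, each ≤ 1)

"river river river", 3 times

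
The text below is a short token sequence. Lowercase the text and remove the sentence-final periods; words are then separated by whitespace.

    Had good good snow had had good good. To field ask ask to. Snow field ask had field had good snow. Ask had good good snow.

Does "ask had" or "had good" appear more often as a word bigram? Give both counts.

"had good" (4 vs 2)

"ask had": 2 occurrences
"had good": 4 occurrences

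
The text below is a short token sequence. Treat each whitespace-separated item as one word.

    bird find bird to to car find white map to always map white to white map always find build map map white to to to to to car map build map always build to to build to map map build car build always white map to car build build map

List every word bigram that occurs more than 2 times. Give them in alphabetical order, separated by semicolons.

Bigram counts meeting the condition (more than 2 times):
  build map: 3
  to car: 3
  to to: 6
  white map: 3

build map; to car; to to; white map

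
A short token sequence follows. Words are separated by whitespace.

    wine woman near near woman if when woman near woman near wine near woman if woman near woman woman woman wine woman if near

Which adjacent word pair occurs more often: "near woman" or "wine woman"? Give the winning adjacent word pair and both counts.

"near woman" (4 vs 2)

"near woman": 4 occurrences
"wine woman": 2 occurrences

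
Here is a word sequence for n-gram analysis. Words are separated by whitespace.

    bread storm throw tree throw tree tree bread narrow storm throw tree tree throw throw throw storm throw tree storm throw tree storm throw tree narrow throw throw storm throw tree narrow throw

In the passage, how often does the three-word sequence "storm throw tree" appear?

Scanning the 31 overlapping trigram windows for "storm throw tree":
  position 2–4: storm throw tree
  position 10–12: storm throw tree
  position 17–19: storm throw tree
  position 20–22: storm throw tree
  position 23–25: storm throw tree
  position 29–31: storm throw tree

6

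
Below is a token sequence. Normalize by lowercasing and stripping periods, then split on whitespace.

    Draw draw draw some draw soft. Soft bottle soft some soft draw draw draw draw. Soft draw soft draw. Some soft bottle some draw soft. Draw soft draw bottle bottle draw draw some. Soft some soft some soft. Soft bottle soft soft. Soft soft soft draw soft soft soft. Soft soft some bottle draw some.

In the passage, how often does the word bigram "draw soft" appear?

6

Scanning the 54 overlapping bigram windows for "draw soft":
  position 5–6: draw soft
  position 15–16: draw soft
  position 17–18: draw soft
  position 24–25: draw soft
  position 26–27: draw soft
  position 46–47: draw soft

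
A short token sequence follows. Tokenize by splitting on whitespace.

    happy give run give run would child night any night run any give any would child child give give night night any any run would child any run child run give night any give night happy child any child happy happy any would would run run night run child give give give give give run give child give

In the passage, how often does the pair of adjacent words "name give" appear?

0

Scanning the 57 overlapping bigram windows for "name give":
  (none found)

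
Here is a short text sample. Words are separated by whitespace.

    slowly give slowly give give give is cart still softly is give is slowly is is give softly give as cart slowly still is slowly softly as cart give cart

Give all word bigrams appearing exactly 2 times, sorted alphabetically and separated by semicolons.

Bigram counts meeting the condition (exactly 2 times):
  as cart: 2
  give give: 2
  give is: 2
  is give: 2
  is slowly: 2
  slowly give: 2

as cart; give give; give is; is give; is slowly; slowly give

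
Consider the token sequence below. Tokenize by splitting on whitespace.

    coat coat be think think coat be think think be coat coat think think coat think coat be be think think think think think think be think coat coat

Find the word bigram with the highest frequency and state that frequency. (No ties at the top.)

"think think", 8 times

Bigram frequencies (highest first):
  think think: 8
  be think: 4
  think coat: 4
  coat coat: 3
  coat be: 3
  think be: 2
  … (3 more, each ≤ 2)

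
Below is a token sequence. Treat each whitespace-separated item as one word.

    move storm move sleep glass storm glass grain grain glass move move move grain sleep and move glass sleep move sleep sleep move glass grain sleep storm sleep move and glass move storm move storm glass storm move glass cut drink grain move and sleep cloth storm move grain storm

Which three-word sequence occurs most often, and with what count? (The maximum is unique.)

"move storm move", 2 times

Trigram frequencies (highest first):
  move storm move: 2
  storm move sleep: 1
  move sleep glass: 1
  sleep glass storm: 1
  glass storm glass: 1
  storm glass grain: 1
  … (41 more, each ≤ 1)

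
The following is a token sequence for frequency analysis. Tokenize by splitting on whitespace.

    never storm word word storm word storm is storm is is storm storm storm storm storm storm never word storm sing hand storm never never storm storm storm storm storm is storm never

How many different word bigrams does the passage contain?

14

33 tokens → 32 bigram windows in total.
Repeated bigrams (each contributes count−1 duplicates):
  storm storm: 9
  is storm: 3
  storm is: 3
  storm never: 3
  word storm: 3
  never storm: 2
  storm word: 2
18 duplicate windows → 32 − 18 = 14 distinct.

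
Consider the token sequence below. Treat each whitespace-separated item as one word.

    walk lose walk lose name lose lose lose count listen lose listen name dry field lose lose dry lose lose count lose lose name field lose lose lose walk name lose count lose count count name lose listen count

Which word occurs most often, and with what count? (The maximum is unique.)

Unigram frequencies (highest first):
  lose: 18
  count: 6
  name: 5
  walk: 3
  listen: 3
  dry: 2
  … (1 more, each ≤ 2)

"lose", 18 times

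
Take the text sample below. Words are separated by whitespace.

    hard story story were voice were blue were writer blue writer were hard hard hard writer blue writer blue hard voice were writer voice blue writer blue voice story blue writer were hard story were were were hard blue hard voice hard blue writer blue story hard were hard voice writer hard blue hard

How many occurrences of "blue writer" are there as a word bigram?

5

Scanning the 53 overlapping bigram windows for "blue writer":
  position 10–11: blue writer
  position 17–18: blue writer
  position 25–26: blue writer
  position 30–31: blue writer
  position 43–44: blue writer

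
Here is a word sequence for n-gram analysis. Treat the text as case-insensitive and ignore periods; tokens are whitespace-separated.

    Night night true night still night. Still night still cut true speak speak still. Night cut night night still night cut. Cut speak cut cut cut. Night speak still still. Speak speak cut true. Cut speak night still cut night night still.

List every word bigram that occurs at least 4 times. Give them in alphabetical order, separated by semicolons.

night still; still night

Bigram counts meeting the condition (at least 4 times):
  night still: 6
  still night: 4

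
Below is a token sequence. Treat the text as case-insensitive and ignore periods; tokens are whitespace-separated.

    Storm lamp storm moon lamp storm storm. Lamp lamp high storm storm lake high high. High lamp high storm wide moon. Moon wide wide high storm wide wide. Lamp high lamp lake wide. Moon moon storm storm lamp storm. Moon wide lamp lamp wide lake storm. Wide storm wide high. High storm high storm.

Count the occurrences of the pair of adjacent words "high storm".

5

Scanning the 53 overlapping bigram windows for "high storm":
  position 10–11: high storm
  position 18–19: high storm
  position 25–26: high storm
  position 51–52: high storm
  position 53–54: high storm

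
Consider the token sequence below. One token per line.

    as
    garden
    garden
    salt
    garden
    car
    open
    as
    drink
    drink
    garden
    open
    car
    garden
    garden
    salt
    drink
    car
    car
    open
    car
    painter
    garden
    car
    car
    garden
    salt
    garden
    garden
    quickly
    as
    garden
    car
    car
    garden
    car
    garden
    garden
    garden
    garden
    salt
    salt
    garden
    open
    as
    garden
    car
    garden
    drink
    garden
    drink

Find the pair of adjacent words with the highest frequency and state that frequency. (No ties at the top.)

Bigram frequencies (highest first):
  garden garden: 6
  garden car: 5
  car garden: 5
  garden salt: 4
  as garden: 3
  salt garden: 3
  … (16 more, each ≤ 3)

"garden garden", 6 times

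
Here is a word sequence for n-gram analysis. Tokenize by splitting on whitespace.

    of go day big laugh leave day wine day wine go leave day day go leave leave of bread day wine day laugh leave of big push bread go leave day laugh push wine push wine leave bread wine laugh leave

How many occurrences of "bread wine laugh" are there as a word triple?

1

Scanning the 39 overlapping trigram windows for "bread wine laugh":
  position 38–40: bread wine laugh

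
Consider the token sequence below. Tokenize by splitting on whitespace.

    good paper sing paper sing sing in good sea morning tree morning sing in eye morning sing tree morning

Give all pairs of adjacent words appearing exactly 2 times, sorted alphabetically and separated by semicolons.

Bigram counts meeting the condition (exactly 2 times):
  morning sing: 2
  paper sing: 2
  sing in: 2
  tree morning: 2

morning sing; paper sing; sing in; tree morning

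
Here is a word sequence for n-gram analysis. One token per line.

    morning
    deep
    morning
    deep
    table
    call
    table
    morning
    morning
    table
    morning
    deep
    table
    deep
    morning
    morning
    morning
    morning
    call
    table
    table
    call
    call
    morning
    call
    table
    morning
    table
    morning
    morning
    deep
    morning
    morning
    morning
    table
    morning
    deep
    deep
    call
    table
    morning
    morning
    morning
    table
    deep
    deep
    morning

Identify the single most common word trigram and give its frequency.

"morning morning morning", 4 times

Trigram frequencies (highest first):
  morning morning morning: 4
  call table morning: 3
  table morning morning: 3
  morning morning table: 3
  morning table morning: 3
  morning deep morning: 2
  … (23 more, each ≤ 2)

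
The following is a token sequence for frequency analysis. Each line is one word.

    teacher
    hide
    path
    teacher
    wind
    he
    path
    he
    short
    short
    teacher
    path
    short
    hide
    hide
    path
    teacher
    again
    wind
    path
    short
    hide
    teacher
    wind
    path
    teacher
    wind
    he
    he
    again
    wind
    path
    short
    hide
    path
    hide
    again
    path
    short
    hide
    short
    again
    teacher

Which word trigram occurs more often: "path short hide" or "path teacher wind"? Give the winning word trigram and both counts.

"path short hide" (4 vs 2)

"path short hide": 4 occurrences
"path teacher wind": 2 occurrences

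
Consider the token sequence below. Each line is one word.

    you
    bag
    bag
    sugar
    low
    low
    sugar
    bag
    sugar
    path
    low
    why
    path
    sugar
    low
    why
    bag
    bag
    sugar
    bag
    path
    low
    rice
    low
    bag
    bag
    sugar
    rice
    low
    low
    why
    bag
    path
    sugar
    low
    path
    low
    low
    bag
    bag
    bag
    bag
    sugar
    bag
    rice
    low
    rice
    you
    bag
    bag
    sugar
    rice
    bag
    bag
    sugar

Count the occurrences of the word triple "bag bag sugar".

Scanning the 53 overlapping trigram windows for "bag bag sugar":
  position 2–4: bag bag sugar
  position 17–19: bag bag sugar
  position 25–27: bag bag sugar
  position 41–43: bag bag sugar
  position 49–51: bag bag sugar
  position 53–55: bag bag sugar

6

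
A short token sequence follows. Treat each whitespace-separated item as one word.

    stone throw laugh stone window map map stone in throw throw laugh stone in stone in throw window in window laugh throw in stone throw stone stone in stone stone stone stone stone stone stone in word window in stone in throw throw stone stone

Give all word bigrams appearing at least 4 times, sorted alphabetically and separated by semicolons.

Bigram counts meeting the condition (at least 4 times):
  in stone: 4
  stone in: 6
  stone stone: 8

in stone; stone in; stone stone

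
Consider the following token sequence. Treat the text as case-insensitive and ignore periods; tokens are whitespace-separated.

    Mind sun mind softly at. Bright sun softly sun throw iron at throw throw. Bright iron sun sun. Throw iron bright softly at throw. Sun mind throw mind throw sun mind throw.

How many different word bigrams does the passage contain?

22

32 tokens → 31 bigram windows in total.
Repeated bigrams (each contributes count−1 duplicates):
  mind throw: 3
  sun mind: 3
  at throw: 2
  softly at: 2
  sun throw: 2
  throw iron: 2
  throw sun: 2
9 duplicate windows → 31 − 9 = 22 distinct.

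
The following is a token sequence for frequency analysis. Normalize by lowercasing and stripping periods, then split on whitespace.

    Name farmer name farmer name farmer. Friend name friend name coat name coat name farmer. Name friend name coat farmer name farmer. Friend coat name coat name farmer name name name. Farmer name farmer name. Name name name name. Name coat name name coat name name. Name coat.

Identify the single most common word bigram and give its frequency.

Bigram frequencies (highest first):
  name name: 10
  name farmer: 8
  farmer name: 7
  name coat: 7
  coat name: 6
  friend name: 3
  … (4 more, each ≤ 2)

"name name", 10 times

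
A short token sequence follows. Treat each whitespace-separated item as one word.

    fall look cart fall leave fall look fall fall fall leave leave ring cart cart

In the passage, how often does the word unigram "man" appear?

0

Scanning the 15 tokens for "man":
  (none found)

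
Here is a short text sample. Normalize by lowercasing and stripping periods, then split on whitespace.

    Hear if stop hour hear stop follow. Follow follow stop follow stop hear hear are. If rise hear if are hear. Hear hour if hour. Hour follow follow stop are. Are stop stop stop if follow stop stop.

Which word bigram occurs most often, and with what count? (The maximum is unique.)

"follow stop", 4 times

Bigram frequencies (highest first):
  follow stop: 4
  follow follow: 3
  stop stop: 3
  hear if: 2
  stop follow: 2
  hear hear: 2
  … (21 more, each ≤ 1)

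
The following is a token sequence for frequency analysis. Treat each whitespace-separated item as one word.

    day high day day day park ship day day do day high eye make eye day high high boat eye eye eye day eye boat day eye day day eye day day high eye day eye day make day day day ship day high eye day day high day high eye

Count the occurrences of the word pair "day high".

7

Scanning the 50 overlapping bigram windows for "day high":
  position 1–2: day high
  position 11–12: day high
  position 16–17: day high
  position 32–33: day high
  position 43–44: day high
  position 47–48: day high
  position 49–50: day high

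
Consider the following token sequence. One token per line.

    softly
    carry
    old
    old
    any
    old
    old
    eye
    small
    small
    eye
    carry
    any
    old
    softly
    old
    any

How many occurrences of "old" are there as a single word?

Scanning the 17 tokens for "old":
  position 3: old
  position 4: old
  position 6: old
  position 7: old
  position 14: old
  position 16: old

6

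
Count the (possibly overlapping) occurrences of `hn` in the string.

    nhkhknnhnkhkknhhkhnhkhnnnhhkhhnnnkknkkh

Sliding a length-2 window over the 39 characters (38 positions):
  position 8–9: hn
  position 18–19: hn
  position 22–23: hn
  position 30–31: hn

4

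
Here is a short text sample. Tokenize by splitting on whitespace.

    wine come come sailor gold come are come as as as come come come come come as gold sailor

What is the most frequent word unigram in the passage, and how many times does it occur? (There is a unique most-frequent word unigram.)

Unigram frequencies (highest first):
  come: 9
  as: 4
  sailor: 2
  gold: 2
  wine: 1
  are: 1

"come", 9 times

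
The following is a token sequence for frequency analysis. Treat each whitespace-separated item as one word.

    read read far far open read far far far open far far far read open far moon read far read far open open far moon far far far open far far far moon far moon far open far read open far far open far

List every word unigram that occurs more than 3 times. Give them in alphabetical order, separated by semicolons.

Unigram counts meeting the condition (more than 3 times):
  far: 24
  moon: 4
  open: 9
  read: 7

far; moon; open; read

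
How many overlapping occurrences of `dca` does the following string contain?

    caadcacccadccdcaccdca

Sliding a length-3 window over the 21 characters (19 positions):
  position 4–6: dca
  position 14–16: dca
  position 19–21: dca

3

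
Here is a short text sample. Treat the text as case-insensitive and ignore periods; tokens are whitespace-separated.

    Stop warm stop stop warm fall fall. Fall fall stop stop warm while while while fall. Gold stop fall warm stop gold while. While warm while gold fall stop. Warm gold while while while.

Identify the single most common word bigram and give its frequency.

"while while", 5 times

Bigram frequencies (highest first):
  while while: 5
  stop warm: 4
  fall fall: 3
  warm stop: 2
  stop stop: 2
  fall stop: 2
  … (13 more, each ≤ 2)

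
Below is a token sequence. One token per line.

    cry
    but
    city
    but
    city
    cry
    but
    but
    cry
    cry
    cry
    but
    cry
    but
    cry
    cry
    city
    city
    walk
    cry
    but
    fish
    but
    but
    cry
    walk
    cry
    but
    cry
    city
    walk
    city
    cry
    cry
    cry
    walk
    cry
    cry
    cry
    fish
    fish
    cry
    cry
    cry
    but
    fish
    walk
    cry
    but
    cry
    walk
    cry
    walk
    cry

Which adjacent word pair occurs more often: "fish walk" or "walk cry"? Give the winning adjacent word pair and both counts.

"walk cry" (6 vs 1)

"fish walk": 1 occurrence
"walk cry": 6 occurrences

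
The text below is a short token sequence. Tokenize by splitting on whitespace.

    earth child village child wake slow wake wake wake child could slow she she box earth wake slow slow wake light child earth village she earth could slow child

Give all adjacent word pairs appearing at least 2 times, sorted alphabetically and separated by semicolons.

Bigram counts meeting the condition (at least 2 times):
  could slow: 2
  slow wake: 2
  wake slow: 2
  wake wake: 2

could slow; slow wake; wake slow; wake wake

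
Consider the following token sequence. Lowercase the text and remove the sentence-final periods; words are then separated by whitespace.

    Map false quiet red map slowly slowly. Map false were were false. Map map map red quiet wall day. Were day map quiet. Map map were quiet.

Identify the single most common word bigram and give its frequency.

Bigram frequencies (highest first):
  map map: 3
  map false: 2
  false quiet: 1
  quiet red: 1
  red map: 1
  map slowly: 1
  … (17 more, each ≤ 1)

"map map", 3 times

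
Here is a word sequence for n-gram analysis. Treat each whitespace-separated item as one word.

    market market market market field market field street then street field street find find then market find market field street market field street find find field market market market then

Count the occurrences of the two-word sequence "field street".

4

Scanning the 29 overlapping bigram windows for "field street":
  position 7–8: field street
  position 11–12: field street
  position 19–20: field street
  position 22–23: field street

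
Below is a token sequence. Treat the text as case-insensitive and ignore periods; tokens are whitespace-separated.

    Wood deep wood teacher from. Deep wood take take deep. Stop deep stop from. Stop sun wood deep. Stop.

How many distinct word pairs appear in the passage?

14

19 tokens → 18 bigram windows in total.
Repeated bigrams (each contributes count−1 duplicates):
  deep stop: 3
  deep wood: 2
  wood deep: 2
4 duplicate windows → 18 − 4 = 14 distinct.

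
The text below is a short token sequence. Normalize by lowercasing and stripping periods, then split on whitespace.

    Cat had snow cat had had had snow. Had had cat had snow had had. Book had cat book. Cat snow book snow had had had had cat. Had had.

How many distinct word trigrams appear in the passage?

30 tokens → 28 trigram windows in total.
Repeated trigrams (each contributes count−1 duplicates):
  had had had: 3
  snow had had: 3
  cat had had: 2
  cat had snow: 2
  had cat had: 2
  had had cat: 2
  had snow had: 2
9 duplicate windows → 28 − 9 = 19 distinct.

19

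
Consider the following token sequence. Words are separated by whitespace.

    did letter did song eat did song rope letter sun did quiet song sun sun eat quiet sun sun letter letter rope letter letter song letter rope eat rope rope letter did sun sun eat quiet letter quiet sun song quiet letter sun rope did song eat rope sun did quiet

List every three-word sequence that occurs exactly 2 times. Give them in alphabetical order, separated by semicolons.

did song eat; sun did quiet; sun eat quiet; sun sun eat

Trigram counts meeting the condition (exactly 2 times):
  did song eat: 2
  sun did quiet: 2
  sun eat quiet: 2
  sun sun eat: 2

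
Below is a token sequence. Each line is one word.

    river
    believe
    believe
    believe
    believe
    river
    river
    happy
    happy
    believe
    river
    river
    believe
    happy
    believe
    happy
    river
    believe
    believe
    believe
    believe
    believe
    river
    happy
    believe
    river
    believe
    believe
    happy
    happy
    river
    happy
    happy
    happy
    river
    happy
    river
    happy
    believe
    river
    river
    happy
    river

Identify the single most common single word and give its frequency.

"believe", 16 times

Unigram frequencies (highest first):
  believe: 16
  river: 14
  happy: 13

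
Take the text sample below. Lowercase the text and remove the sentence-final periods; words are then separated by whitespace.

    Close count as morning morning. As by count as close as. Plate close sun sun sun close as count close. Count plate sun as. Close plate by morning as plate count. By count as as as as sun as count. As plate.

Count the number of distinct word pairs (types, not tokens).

42 tokens → 41 bigram windows in total.
Repeated bigrams (each contributes count−1 duplicates):
  count as: 4
  as as: 3
  as plate: 3
  as close: 2
  as count: 2
  by count: 2
  close as: 2
  close count: 2
  … (3 more repeated)
15 duplicate windows → 41 − 15 = 26 distinct.

26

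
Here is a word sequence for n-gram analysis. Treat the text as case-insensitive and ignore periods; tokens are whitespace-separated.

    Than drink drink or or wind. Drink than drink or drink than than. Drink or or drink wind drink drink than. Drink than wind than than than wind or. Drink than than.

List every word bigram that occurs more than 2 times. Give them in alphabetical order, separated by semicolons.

drink or; drink than; or drink; than drink; than than

Bigram counts meeting the condition (more than 2 times):
  drink or: 3
  drink than: 5
  or drink: 3
  than drink: 4
  than than: 4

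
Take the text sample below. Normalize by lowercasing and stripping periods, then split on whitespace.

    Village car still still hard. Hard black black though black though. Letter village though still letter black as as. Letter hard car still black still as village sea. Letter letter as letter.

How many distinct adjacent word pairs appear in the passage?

28

32 tokens → 31 bigram windows in total.
Repeated bigrams (each contributes count−1 duplicates):
  as letter: 2
  black though: 2
  car still: 2
3 duplicate windows → 31 − 3 = 28 distinct.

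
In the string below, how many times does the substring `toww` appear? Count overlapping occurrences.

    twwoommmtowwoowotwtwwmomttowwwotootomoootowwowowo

Sliding a length-4 window over the 49 characters (46 positions):
  position 9–12: toww
  position 26–29: toww
  position 41–44: toww

3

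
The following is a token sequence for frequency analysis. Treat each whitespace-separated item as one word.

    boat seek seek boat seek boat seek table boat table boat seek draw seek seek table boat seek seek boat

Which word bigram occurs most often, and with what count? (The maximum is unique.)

Bigram frequencies (highest first):
  boat seek: 5
  seek seek: 3
  seek boat: 3
  table boat: 3
  seek table: 2
  boat table: 1
  … (2 more, each ≤ 1)

"boat seek", 5 times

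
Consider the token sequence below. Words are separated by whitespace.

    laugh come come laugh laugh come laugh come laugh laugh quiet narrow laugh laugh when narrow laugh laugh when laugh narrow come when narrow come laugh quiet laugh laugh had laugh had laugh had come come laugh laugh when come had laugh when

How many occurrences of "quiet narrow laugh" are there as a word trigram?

1

Scanning the 41 overlapping trigram windows for "quiet narrow laugh":
  position 11–13: quiet narrow laugh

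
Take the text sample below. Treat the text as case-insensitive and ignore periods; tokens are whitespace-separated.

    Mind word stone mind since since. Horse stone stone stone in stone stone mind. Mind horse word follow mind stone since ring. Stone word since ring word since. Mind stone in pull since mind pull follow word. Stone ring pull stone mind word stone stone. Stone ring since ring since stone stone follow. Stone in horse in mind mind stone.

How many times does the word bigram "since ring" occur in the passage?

3

Scanning the 59 overlapping bigram windows for "since ring":
  position 21–22: since ring
  position 25–26: since ring
  position 48–49: since ring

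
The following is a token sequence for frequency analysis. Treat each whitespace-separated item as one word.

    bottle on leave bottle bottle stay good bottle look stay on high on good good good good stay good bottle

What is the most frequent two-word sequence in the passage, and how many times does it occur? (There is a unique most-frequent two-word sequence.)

Bigram frequencies (highest first):
  good good: 3
  stay good: 2
  good bottle: 2
  bottle on: 1
  on leave: 1
  leave bottle: 1
  … (9 more, each ≤ 1)

"good good", 3 times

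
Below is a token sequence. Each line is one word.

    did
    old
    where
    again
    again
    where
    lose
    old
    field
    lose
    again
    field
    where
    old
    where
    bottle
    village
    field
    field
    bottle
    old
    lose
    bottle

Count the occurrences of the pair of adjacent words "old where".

Scanning the 22 overlapping bigram windows for "old where":
  position 2–3: old where
  position 14–15: old where

2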